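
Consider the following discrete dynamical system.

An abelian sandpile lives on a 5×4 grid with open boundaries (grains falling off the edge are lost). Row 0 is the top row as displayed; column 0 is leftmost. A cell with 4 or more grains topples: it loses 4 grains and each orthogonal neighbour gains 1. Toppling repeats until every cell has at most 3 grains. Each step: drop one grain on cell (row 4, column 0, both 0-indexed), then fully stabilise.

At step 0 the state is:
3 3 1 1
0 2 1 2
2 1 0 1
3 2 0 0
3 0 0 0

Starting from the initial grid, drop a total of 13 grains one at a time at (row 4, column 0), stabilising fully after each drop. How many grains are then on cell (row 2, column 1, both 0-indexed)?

t=0: 3 3 1 1
0 2 1 2
2 1 0 1
3 2 0 0
3 0 0 0
t=1: 3 3 1 1
0 2 1 2
3 1 0 1
0 3 0 0
1 1 0 0
t=2: 3 3 1 1
0 2 1 2
3 1 0 1
0 3 0 0
2 1 0 0
t=3: 3 3 1 1
0 2 1 2
3 1 0 1
0 3 0 0
3 1 0 0
t=4: 3 3 1 1
0 2 1 2
3 1 0 1
1 3 0 0
0 2 0 0
t=5: 3 3 1 1
0 2 1 2
3 1 0 1
1 3 0 0
1 2 0 0
t=6: 3 3 1 1
0 2 1 2
3 1 0 1
1 3 0 0
2 2 0 0
t=7: 3 3 1 1
0 2 1 2
3 1 0 1
1 3 0 0
3 2 0 0
t=8: 3 3 1 1
0 2 1 2
3 1 0 1
2 3 0 0
0 3 0 0
t=9: 3 3 1 1
0 2 1 2
3 1 0 1
2 3 0 0
1 3 0 0
t=10: 3 3 1 1
0 2 1 2
3 1 0 1
2 3 0 0
2 3 0 0
t=11: 3 3 1 1
0 2 1 2
3 1 0 1
2 3 0 0
3 3 0 0
t=12: 3 3 1 1
1 2 1 2
0 3 0 1
1 1 1 0
2 1 1 0
t=13: 3 3 1 1
1 2 1 2
0 3 0 1
1 1 1 0
3 1 1 0

3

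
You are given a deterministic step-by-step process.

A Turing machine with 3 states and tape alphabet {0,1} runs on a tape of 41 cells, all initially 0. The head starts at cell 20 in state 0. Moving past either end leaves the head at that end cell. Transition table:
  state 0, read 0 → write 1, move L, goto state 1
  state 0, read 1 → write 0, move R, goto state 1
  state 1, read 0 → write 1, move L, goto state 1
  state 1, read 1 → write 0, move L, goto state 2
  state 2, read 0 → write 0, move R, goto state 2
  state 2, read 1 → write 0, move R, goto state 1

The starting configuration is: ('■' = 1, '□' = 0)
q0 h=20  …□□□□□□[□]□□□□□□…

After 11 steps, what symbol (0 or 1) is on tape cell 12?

k=0  q0 h=20  …□□□□□□[□]□□□□□□…
k=1  q1 h=19  …□□□□□□[□]■□□□□□…
k=2  q1 h=18  …□□□□□□[□]■■□□□□…
k=3  q1 h=17  …□□□□□□[□]■■■□□□…
k=4  q1 h=16  …□□□□□□[□]■■■■□□…
k=5  q1 h=15  …□□□□□□[□]■■■■■□…
k=6  q1 h=14  …□□□□□□[□]■■■■■■…
k=7  q1 h=13  …□□□□□□[□]■■■■■■…
k=8  q1 h=12  …□□□□□□[□]■■■■■■…
k=9  q1 h=11  …□□□□□□[□]■■■■■■…
k=10  q1 h=10  …□□□□□□[□]■■■■■■…
k=11  q1 h= 9  …□□□□□□[□]■■■■■■…

1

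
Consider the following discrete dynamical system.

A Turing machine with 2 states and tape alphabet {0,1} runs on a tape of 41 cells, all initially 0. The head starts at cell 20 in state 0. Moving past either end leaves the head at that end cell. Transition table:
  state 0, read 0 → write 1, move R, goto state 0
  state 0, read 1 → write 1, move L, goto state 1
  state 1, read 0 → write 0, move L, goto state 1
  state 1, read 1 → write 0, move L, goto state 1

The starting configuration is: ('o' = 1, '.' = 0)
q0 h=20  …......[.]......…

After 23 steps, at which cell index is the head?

38

k=0  q0 h=20  …......[.]......…
k=1  q0 h=21  ….....o[.]......…
k=2  q0 h=22  …....oo[.]......…
k=3  q0 h=23  …...ooo[.]......…
k=4  q0 h=24  …..oooo[.]......…
k=5  q0 h=25  ….ooooo[.]......…
k=6  q0 h=26  …oooooo[.]......…
k=7  q0 h=27  …oooooo[.]......…
k=8  q0 h=28  …oooooo[.]......…
k=9  q0 h=29  …oooooo[.]......…
k=10  q0 h=30  …oooooo[.]......…
k=11  q0 h=31  …oooooo[.]......…
k=12  q0 h=32  …oooooo[.]......…
k=13  q0 h=33  …oooooo[.]......…
k=14  q0 h=34  …oooooo[.]......|
k=15  q0 h=35  …oooooo[.].....|
k=16  q0 h=36  …oooooo[.]....|
k=17  q0 h=37  …oooooo[.]...|
k=18  q0 h=38  …oooooo[.]..|
k=19  q0 h=39  …oooooo[.].|
k=20  q0 h=40  …oooooo[.]|
k=21  q0 h=40  …oooooo[o]|
k=22  q1 h=39  …oooooo[o]o|
k=23  q1 h=38  …oooooo[o].o|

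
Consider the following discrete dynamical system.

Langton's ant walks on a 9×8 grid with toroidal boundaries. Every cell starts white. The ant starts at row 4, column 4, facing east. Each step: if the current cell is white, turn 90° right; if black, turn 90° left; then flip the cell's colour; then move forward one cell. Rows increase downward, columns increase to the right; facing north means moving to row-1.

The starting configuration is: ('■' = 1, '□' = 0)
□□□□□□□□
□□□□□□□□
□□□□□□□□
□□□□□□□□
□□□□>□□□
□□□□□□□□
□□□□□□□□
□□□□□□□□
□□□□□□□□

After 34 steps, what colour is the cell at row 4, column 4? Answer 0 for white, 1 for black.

0

t=0: □□□□□□□□
□□□□□□□□
□□□□□□□□
□□□□□□□□
□□□□>□□□
□□□□□□□□
□□□□□□□□
□□□□□□□□
□□□□□□□□
t=1: □□□□□□□□
□□□□□□□□
□□□□□□□□
□□□□□□□□
□□□□■□□□
□□□□v□□□
□□□□□□□□
□□□□□□□□
□□□□□□□□
t=2: □□□□□□□□
□□□□□□□□
□□□□□□□□
□□□□□□□□
□□□□■□□□
□□□<■□□□
□□□□□□□□
□□□□□□□□
□□□□□□□□
t=3: □□□□□□□□
□□□□□□□□
□□□□□□□□
□□□□□□□□
□□□^■□□□
□□□■■□□□
□□□□□□□□
□□□□□□□□
□□□□□□□□
t=4: □□□□□□□□
□□□□□□□□
□□□□□□□□
□□□□□□□□
□□□■>□□□
□□□■■□□□
□□□□□□□□
□□□□□□□□
□□□□□□□□
t=5: □□□□□□□□
□□□□□□□□
□□□□□□□□
□□□□^□□□
□□□■□□□□
□□□■■□□□
□□□□□□□□
□□□□□□□□
□□□□□□□□
t=6: □□□□□□□□
□□□□□□□□
□□□□□□□□
□□□□■>□□
□□□■□□□□
□□□■■□□□
□□□□□□□□
□□□□□□□□
□□□□□□□□
t=7: □□□□□□□□
□□□□□□□□
□□□□□□□□
□□□□■■□□
□□□■□v□□
□□□■■□□□
□□□□□□□□
□□□□□□□□
□□□□□□□□
t=8: □□□□□□□□
□□□□□□□□
□□□□□□□□
□□□□■■□□
□□□■<■□□
□□□■■□□□
□□□□□□□□
□□□□□□□□
□□□□□□□□
t=9: □□□□□□□□
□□□□□□□□
□□□□□□□□
□□□□^■□□
□□□■■■□□
□□□■■□□□
□□□□□□□□
□□□□□□□□
□□□□□□□□
t=10: □□□□□□□□
□□□□□□□□
□□□□□□□□
□□□<□■□□
□□□■■■□□
□□□■■□□□
□□□□□□□□
□□□□□□□□
□□□□□□□□
t=11: □□□□□□□□
□□□□□□□□
□□□^□□□□
□□□■□■□□
□□□■■■□□
□□□■■□□□
□□□□□□□□
□□□□□□□□
□□□□□□□□
t=12: □□□□□□□□
□□□□□□□□
□□□■>□□□
□□□■□■□□
□□□■■■□□
□□□■■□□□
□□□□□□□□
□□□□□□□□
□□□□□□□□
t=13: □□□□□□□□
□□□□□□□□
□□□■■□□□
□□□■v■□□
□□□■■■□□
□□□■■□□□
□□□□□□□□
□□□□□□□□
□□□□□□□□
t=14: □□□□□□□□
□□□□□□□□
□□□■■□□□
□□□<■■□□
□□□■■■□□
□□□■■□□□
□□□□□□□□
□□□□□□□□
□□□□□□□□
t=15: □□□□□□□□
□□□□□□□□
□□□■■□□□
□□□□■■□□
□□□v■■□□
□□□■■□□□
□□□□□□□□
□□□□□□□□
□□□□□□□□
t=16: □□□□□□□□
□□□□□□□□
□□□■■□□□
□□□□■■□□
□□□□>■□□
□□□■■□□□
□□□□□□□□
□□□□□□□□
□□□□□□□□
t=17: □□□□□□□□
□□□□□□□□
□□□■■□□□
□□□□^■□□
□□□□□■□□
□□□■■□□□
□□□□□□□□
□□□□□□□□
□□□□□□□□
t=18: □□□□□□□□
□□□□□□□□
□□□■■□□□
□□□<□■□□
□□□□□■□□
□□□■■□□□
□□□□□□□□
□□□□□□□□
□□□□□□□□
t=19: □□□□□□□□
□□□□□□□□
□□□^■□□□
□□□■□■□□
□□□□□■□□
□□□■■□□□
□□□□□□□□
□□□□□□□□
□□□□□□□□
t=20: □□□□□□□□
□□□□□□□□
□□<□■□□□
□□□■□■□□
□□□□□■□□
□□□■■□□□
□□□□□□□□
□□□□□□□□
□□□□□□□□
t=21: □□□□□□□□
□□^□□□□□
□□■□■□□□
□□□■□■□□
□□□□□■□□
□□□■■□□□
□□□□□□□□
□□□□□□□□
□□□□□□□□
t=22: □□□□□□□□
□□■>□□□□
□□■□■□□□
□□□■□■□□
□□□□□■□□
□□□■■□□□
□□□□□□□□
□□□□□□□□
□□□□□□□□
t=23: □□□□□□□□
□□■■□□□□
□□■v■□□□
□□□■□■□□
□□□□□■□□
□□□■■□□□
□□□□□□□□
□□□□□□□□
□□□□□□□□
t=24: □□□□□□□□
□□■■□□□□
□□<■■□□□
□□□■□■□□
□□□□□■□□
□□□■■□□□
□□□□□□□□
□□□□□□□□
□□□□□□□□
t=25: □□□□□□□□
□□■■□□□□
□□□■■□□□
□□v■□■□□
□□□□□■□□
□□□■■□□□
□□□□□□□□
□□□□□□□□
□□□□□□□□
t=26: □□□□□□□□
□□■■□□□□
□□□■■□□□
□<■■□■□□
□□□□□■□□
□□□■■□□□
□□□□□□□□
□□□□□□□□
□□□□□□□□
t=27: □□□□□□□□
□□■■□□□□
□^□■■□□□
□■■■□■□□
□□□□□■□□
□□□■■□□□
□□□□□□□□
□□□□□□□□
□□□□□□□□
t=28: □□□□□□□□
□□■■□□□□
□■>■■□□□
□■■■□■□□
□□□□□■□□
□□□■■□□□
□□□□□□□□
□□□□□□□□
□□□□□□□□
t=29: □□□□□□□□
□□■■□□□□
□■■■■□□□
□■v■□■□□
□□□□□■□□
□□□■■□□□
□□□□□□□□
□□□□□□□□
□□□□□□□□
t=30: □□□□□□□□
□□■■□□□□
□■■■■□□□
□■□>□■□□
□□□□□■□□
□□□■■□□□
□□□□□□□□
□□□□□□□□
□□□□□□□□
t=31: □□□□□□□□
□□■■□□□□
□■■^■□□□
□■□□□■□□
□□□□□■□□
□□□■■□□□
□□□□□□□□
□□□□□□□□
□□□□□□□□
t=32: □□□□□□□□
□□■■□□□□
□■<□■□□□
□■□□□■□□
□□□□□■□□
□□□■■□□□
□□□□□□□□
□□□□□□□□
□□□□□□□□
t=33: □□□□□□□□
□□■■□□□□
□■□□■□□□
□■v□□■□□
□□□□□■□□
□□□■■□□□
□□□□□□□□
□□□□□□□□
□□□□□□□□
t=34: □□□□□□□□
□□■■□□□□
□■□□■□□□
□<■□□■□□
□□□□□■□□
□□□■■□□□
□□□□□□□□
□□□□□□□□
□□□□□□□□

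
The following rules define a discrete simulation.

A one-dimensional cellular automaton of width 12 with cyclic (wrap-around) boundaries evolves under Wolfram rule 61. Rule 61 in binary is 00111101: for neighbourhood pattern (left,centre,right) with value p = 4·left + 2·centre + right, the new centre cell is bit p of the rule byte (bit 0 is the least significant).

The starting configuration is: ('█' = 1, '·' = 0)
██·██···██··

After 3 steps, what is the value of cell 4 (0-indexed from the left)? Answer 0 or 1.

0) ██·██···██··
1) █·██·██·█·█·
2) ███·██·█████
3) ···██·██····

1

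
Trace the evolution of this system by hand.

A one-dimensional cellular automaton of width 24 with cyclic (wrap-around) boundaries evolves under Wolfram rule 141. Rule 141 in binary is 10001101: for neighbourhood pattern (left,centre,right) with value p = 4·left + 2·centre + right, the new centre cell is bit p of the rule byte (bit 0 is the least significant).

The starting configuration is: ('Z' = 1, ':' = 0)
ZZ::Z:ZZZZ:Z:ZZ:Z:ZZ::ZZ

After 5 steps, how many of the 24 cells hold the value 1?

11

step 0: ZZ::Z:ZZZZ:Z:ZZ:Z:ZZ::ZZ
step 1: Z:::Z:ZZZ::Z:Z::Z:Z:::ZZ
step 2: ::Z:Z:ZZ:::Z:Z::Z:Z:Z:ZZ
step 3: ::Z:Z:Z::Z:Z:Z::Z:Z:Z:Z:
step 4: Z:Z:Z:Z::Z:Z:Z::Z:Z:Z:Z:
step 5: Z:Z:Z:Z::Z:Z:Z::Z:Z:Z:Z:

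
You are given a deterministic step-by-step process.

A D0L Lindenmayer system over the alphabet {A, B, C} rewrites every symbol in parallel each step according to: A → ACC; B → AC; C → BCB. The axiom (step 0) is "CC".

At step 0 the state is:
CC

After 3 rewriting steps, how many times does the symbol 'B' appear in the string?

gen 0: CC
gen 1: BCBBCB
gen 2: ACBCBACACBCBAC
gen 3: ACCBCBACBCBACACCBCBACCBCBACBCBACACCBCB

12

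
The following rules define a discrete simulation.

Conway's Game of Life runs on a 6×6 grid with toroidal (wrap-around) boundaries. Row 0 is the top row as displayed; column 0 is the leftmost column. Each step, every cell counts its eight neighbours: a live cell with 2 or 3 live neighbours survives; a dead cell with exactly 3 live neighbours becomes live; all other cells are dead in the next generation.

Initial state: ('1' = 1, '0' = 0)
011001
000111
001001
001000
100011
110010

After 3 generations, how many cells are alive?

gen 0: 011001
000111
001001
001000
100011
110010
gen 1: 011000
010101
001001
110110
100110
001110
gen 2: 110000
010110
000001
110000
100000
000011
gen 3: 111100
011011
011011
110001
110000
010001

19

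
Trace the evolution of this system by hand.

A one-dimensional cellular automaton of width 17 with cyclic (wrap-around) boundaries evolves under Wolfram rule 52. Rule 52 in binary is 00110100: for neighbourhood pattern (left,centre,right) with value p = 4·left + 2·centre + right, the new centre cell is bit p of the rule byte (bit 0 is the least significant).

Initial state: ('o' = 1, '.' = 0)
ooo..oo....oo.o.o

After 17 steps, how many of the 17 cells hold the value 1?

4

gen 0: ooo..oo....oo.o.o
gen 1: ...o...o.....ooo.
gen 2: ...oo..oo.......o
gen 3: o....o...o......o
gen 4: .o...oo..oo......
gen 5: .oo....o...o.....
gen 6: ...o...oo..oo....
gen 7: ...oo....o...o...
gen 8: .....o...oo..oo..
gen 9: .....oo....o...o.
gen 10: .......o...oo..oo
gen 11: o......oo....o...
gen 12: oo.......o...oo..
gen 13: ..o......oo....o.
gen 14: ..oo.......o...oo
gen 15: o...o......oo....
gen 16: oo..oo.......o...
gen 17: ..o...o......oo..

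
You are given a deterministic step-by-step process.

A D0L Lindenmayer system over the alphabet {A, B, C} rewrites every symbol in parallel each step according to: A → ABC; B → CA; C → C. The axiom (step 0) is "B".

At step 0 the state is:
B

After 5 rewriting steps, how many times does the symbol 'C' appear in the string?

12

t=0: B
t=1: CA
t=2: CABC
t=3: CABCCAC
t=4: CABCCACCABCC
t=5: CABCCACCABCCCABCCACC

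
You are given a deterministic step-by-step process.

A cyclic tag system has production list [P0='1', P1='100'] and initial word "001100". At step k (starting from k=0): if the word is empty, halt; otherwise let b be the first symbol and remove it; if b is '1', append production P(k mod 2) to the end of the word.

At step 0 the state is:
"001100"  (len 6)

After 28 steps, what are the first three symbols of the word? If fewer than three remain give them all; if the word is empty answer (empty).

gen 0: "001100"  (len 6)
gen 1: "01100"  (len 5)
gen 2: "1100"  (len 4)
gen 3: "1001"  (len 4)
gen 4: "001100"  (len 6)
gen 5: "01100"  (len 5)
gen 6: "1100"  (len 4)
gen 7: "1001"  (len 4)
gen 8: "001100"  (len 6)
gen 9: "01100"  (len 5)
gen 10: "1100"  (len 4)
gen 11: "1001"  (len 4)
gen 12: "001100"  (len 6)
gen 13: "01100"  (len 5)
gen 14: "1100"  (len 4)
gen 15: "1001"  (len 4)
gen 16: "001100"  (len 6)
gen 17: "01100"  (len 5)
gen 18: "1100"  (len 4)
gen 19: "1001"  (len 4)
gen 20: "001100"  (len 6)
gen 21: "01100"  (len 5)
gen 22: "1100"  (len 4)
gen 23: "1001"  (len 4)
gen 24: "001100"  (len 6)
gen 25: "01100"  (len 5)
gen 26: "1100"  (len 4)
gen 27: "1001"  (len 4)
gen 28: "001100"  (len 6)

001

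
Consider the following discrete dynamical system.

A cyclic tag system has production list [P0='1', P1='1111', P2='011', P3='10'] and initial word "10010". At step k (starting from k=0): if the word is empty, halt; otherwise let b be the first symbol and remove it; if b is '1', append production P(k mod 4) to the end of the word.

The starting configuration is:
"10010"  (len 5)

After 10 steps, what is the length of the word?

10

k=0  "10010"  (len 5)
k=1  "00101"  (len 5)
k=2  "0101"  (len 4)
k=3  "101"  (len 3)
k=4  "0110"  (len 4)
k=5  "110"  (len 3)
k=6  "101111"  (len 6)
k=7  "01111011"  (len 8)
k=8  "1111011"  (len 7)
k=9  "1110111"  (len 7)
k=10  "1101111111"  (len 10)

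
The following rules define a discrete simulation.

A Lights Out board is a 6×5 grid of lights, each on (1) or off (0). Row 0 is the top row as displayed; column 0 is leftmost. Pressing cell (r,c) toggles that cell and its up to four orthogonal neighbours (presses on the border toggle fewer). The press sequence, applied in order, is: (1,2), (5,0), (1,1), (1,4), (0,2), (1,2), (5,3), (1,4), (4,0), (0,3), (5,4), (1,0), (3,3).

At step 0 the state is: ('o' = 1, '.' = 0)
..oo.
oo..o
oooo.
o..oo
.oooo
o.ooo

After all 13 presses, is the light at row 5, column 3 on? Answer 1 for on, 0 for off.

0) ..oo.
oo..o
oooo.
o..oo
.oooo
o.ooo
1) ...o.
o.ooo
oo.o.
o..oo
.oooo
o.ooo
2) ...o.
o.ooo
oo.o.
o..oo
ooooo
.oooo
3) .o.o.
.o.oo
o..o.
o..oo
ooooo
.oooo
4) .o.oo
.o...
o..oo
o..oo
ooooo
.oooo
5) ..o.o
.oo..
o..oo
o..oo
ooooo
.oooo
6) ....o
...o.
o.ooo
o..oo
ooooo
.oooo
7) ....o
...o.
o.ooo
o..oo
ooo.o
.o...
8) .....
....o
o.oo.
o..oo
ooo.o
.o...
9) .....
....o
o.oo.
...oo
..o.o
oo...
10) ..ooo
...oo
o.oo.
...oo
..o.o
oo...
11) ..ooo
...oo
o.oo.
...oo
..o..
oo.oo
12) o.ooo
oo.oo
..oo.
...oo
..o..
oo.oo
13) o.ooo
oo.oo
..o..
..o..
..oo.
oo.oo

1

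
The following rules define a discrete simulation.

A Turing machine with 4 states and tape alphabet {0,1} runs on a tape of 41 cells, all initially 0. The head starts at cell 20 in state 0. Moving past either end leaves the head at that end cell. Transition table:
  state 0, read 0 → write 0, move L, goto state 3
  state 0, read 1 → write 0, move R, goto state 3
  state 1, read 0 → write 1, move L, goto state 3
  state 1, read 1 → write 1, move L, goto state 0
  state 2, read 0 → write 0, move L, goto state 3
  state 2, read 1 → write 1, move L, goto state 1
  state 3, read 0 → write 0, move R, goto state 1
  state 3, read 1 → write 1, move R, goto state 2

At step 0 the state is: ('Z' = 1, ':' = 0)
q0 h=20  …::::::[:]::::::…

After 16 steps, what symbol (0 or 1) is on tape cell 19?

0) q0 h=20  …::::::[:]::::::…
1) q3 h=19  …::::::[:]::::::…
2) q1 h=20  …::::::[:]::::::…
3) q3 h=19  …::::::[:]Z:::::…
4) q1 h=20  …::::::[Z]::::::…
5) q0 h=19  …::::::[:]Z:::::…
6) q3 h=18  …::::::[:]:Z::::…
7) q1 h=19  …::::::[:]Z:::::…
8) q3 h=18  …::::::[:]ZZ::::…
9) q1 h=19  …::::::[Z]Z:::::…
10) q0 h=18  …::::::[:]ZZ::::…
11) q3 h=17  …::::::[:]:ZZ:::…
12) q1 h=18  …::::::[:]ZZ::::…
13) q3 h=17  …::::::[:]ZZZ:::…
14) q1 h=18  …::::::[Z]ZZ::::…
15) q0 h=17  …::::::[:]ZZZ:::…
16) q3 h=16  …::::::[:]:ZZZ::…

1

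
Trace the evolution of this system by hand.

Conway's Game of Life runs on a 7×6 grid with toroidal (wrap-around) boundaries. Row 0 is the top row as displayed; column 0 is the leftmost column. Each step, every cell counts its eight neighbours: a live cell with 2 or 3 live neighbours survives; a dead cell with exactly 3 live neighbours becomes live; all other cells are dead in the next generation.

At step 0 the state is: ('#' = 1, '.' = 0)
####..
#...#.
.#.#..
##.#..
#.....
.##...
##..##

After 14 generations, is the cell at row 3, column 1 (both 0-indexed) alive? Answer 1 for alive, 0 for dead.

gen 0: ####..
#...#.
.#.#..
##.#..
#.....
.##...
##..##
gen 1: ..##..
#...##
.#.###
##....
#.....
..#...
....##
gen 2: #..#..
##....
.###..
.##.#.
#.....
.....#
..#.#.
gen 3: #.##.#
#..#..
...#..
#.....
##...#
.....#
...###
gen 4: ###...
##.#.#
......
##...#
.#...#
......
..##..
gen 5: ....##
.....#
..#.#.
.#...#
.#...#
..#...
..##..
gen 6: ...###
...#.#
#...##
.##.##
.##...
.###..
..###.
gen 7: .....#
...#..
.##...
..#.#.
....#.
....#.
.#...#
gen 8: #...#.
..#...
.##...
.##...
....##
....##
#...##
gen 9: ##.##.
..##..
...#..
####..
#..###
...#..
#..#..
gen 10: ##..##
.#....
....#.
##....
#....#
#.##..
##.#.#
gen 11: ....#.
.#..#.
##....
##....
..#..#
..##..
...#..
gen 12: ...##.
##...#
..#..#
..#..#
#.##..
..###.
..###.
gen 13: ##....
####.#
..#.##
#.#.##
.....#
.....#
.....#
gen 14: ....#.
...#..
......
##....
......
#...##
.....#

1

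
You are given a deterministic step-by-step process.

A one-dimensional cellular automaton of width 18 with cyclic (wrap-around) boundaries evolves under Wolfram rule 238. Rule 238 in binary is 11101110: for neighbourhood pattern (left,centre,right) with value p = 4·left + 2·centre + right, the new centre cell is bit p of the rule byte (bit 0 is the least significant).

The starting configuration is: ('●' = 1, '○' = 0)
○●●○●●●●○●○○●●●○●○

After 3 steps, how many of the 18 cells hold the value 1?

step 0: ○●●○●●●●○●○○●●●○●○
step 1: ●●●●●●●●●●○●●●●●●○
step 2: ●●●●●●●●●●●●●●●●●●
step 3: ●●●●●●●●●●●●●●●●●●

18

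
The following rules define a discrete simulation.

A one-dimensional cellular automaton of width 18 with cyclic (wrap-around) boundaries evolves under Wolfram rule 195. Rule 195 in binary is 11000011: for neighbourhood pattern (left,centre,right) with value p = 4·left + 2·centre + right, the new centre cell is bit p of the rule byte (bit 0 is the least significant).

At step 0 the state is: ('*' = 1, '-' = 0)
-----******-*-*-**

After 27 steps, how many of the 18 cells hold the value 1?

12

step 0: -----******-*-*-**
step 1: -****-*****------*
step 2: --***--****-*****-
step 3: **-**-*-***--****-
step 4: -*--*----**-*-***-
step 5: *--*--***-*----**-
step 6: --*--*-**---***-*-
step 7: **--*---*-**-**---
step 8: -*-*--**---*--*-**
step 9: -----*-*-**--*---*
step 10: -****-----*-*--**-
step 11: *-***-****----*-*-
step 12: ---**--***-***----
step 13: ***-*-*-**--**-***
step 14: ***------*-*-*--**
step 15: ***-*****------*-*
step 16: ***--****-*****---
step 17: -**-*-***--****-**
step 18: --*----**-*-***--*
step 19: -*--***-*----**-*-
step 20: *--*-**---***-*---
step 21: --*---*-**-**---**
step 22: -*--**---*--*-**-*
step 23: ---*-*-**--*---*--
step 24: ***-----*-*--**--*
step 25: ***-****----*-*-*-
step 26: -**--***-***------
step 27: *-*-*-**--**-*****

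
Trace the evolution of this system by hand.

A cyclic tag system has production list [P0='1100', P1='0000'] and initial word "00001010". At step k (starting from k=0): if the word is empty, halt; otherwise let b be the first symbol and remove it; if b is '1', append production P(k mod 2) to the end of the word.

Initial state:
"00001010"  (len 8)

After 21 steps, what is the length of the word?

gen 0: "00001010"  (len 8)
gen 1: "0001010"  (len 7)
gen 2: "001010"  (len 6)
gen 3: "01010"  (len 5)
gen 4: "1010"  (len 4)
gen 5: "0101100"  (len 7)
gen 6: "101100"  (len 6)
gen 7: "011001100"  (len 9)
gen 8: "11001100"  (len 8)
gen 9: "10011001100"  (len 11)
gen 10: "00110011000000"  (len 14)
gen 11: "0110011000000"  (len 13)
gen 12: "110011000000"  (len 12)
gen 13: "100110000001100"  (len 15)
gen 14: "001100000011000000"  (len 18)
gen 15: "01100000011000000"  (len 17)
gen 16: "1100000011000000"  (len 16)
gen 17: "1000000110000001100"  (len 19)
gen 18: "0000001100000011000000"  (len 22)
gen 19: "000001100000011000000"  (len 21)
gen 20: "00001100000011000000"  (len 20)
gen 21: "0001100000011000000"  (len 19)

19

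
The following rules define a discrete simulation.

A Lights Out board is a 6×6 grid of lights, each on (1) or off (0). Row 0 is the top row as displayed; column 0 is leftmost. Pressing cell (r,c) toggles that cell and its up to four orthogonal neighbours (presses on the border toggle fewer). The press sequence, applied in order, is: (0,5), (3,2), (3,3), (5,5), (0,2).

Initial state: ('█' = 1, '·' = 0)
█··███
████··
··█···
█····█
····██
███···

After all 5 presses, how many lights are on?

[0] █··███
████··
··█···
█····█
····██
███···
[1] █··█··
████·█
··█···
█····█
····██
███···
[2] █··█··
████·█
······
████·█
··█·██
███···
[3] █··█··
████·█
···█··
██··██
··████
███···
[4] █··█··
████·█
···█··
██··██
··███·
███·██
[5] ███···
██·█·█
···█··
██··██
··███·
███·██

20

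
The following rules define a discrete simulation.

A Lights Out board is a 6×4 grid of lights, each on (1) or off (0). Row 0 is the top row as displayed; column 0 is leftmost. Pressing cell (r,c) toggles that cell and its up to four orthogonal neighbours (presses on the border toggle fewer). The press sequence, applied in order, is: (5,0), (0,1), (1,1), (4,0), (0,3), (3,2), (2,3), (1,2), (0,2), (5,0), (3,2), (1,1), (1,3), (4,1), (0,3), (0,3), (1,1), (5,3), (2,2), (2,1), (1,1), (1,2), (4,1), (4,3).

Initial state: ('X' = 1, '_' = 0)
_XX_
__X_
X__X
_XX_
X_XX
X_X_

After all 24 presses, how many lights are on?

8

k=0  _XX_
__X_
X__X
_XX_
X_XX
X_X_
k=1  _XX_
__X_
X__X
_XX_
__XX
_XX_
k=2  X___
_XX_
X__X
_XX_
__XX
_XX_
k=3  XX__
X___
XX_X
_XX_
__XX
_XX_
k=4  XX__
X___
XX_X
XXX_
XXXX
XXX_
k=5  XXXX
X__X
XX_X
XXX_
XXXX
XXX_
k=6  XXXX
X__X
XXXX
X__X
XX_X
XXX_
k=7  XXXX
X___
XX__
X___
XX_X
XXX_
k=8  XX_X
XXXX
XXX_
X___
XX_X
XXX_
k=9  X_X_
XX_X
XXX_
X___
XX_X
XXX_
k=10  X_X_
XX_X
XXX_
X___
_X_X
__X_
k=11  X_X_
XX_X
XX__
XXXX
_XXX
__X_
k=12  XXX_
__XX
X___
XXXX
_XXX
__X_
k=13  XXXX
____
X__X
XXXX
_XXX
__X_
k=14  XXXX
____
X__X
X_XX
X__X
_XX_
k=15  XX__
___X
X__X
X_XX
X__X
_XX_
k=16  XXXX
____
X__X
X_XX
X__X
_XX_
k=17  X_XX
XXX_
XX_X
X_XX
X__X
_XX_
k=18  X_XX
XXX_
XX_X
X_XX
X___
_X_X
k=19  X_XX
XX__
X_X_
X__X
X___
_X_X
k=20  X_XX
X___
_X__
XX_X
X___
_X_X
k=21  XXXX
_XX_
____
XX_X
X___
_X_X
k=22  XX_X
___X
__X_
XX_X
X___
_X_X
k=23  XX_X
___X
__X_
X__X
_XX_
___X
k=24  XX_X
___X
__X_
X___
_X_X
____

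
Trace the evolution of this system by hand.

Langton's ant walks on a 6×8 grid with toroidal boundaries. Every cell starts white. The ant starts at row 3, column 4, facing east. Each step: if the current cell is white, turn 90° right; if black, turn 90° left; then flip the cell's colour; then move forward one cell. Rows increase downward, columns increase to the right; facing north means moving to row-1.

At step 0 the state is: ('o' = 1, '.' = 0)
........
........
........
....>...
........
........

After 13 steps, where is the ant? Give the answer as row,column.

0) ........
........
........
....>...
........
........
1) ........
........
........
....o...
....v...
........
2) ........
........
........
....o...
...<o...
........
3) ........
........
........
...^o...
...oo...
........
4) ........
........
........
...o>...
...oo...
........
5) ........
........
....^...
...o....
...oo...
........
6) ........
........
....o>..
...o....
...oo...
........
7) ........
........
....oo..
...o.v..
...oo...
........
8) ........
........
....oo..
...o<o..
...oo...
........
9) ........
........
....^o..
...ooo..
...oo...
........
10) ........
........
...<.o..
...ooo..
...oo...
........
11) ........
...^....
...o.o..
...ooo..
...oo...
........
12) ........
...o>...
...o.o..
...ooo..
...oo...
........
13) ........
...oo...
...ovo..
...ooo..
...oo...
........

2,4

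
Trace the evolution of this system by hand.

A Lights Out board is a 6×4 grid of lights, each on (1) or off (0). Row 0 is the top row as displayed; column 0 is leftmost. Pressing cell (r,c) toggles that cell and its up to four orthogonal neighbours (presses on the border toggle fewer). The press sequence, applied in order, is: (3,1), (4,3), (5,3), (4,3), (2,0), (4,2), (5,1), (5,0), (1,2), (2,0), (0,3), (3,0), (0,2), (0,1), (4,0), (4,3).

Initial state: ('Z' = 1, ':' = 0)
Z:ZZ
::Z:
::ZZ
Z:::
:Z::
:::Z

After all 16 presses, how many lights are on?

step 0: Z:ZZ
::Z:
::ZZ
Z:::
:Z::
:::Z
step 1: Z:ZZ
::Z:
:ZZZ
:ZZ:
::::
:::Z
step 2: Z:ZZ
::Z:
:ZZZ
:ZZZ
::ZZ
::::
step 3: Z:ZZ
::Z:
:ZZZ
:ZZZ
::Z:
::ZZ
step 4: Z:ZZ
::Z:
:ZZZ
:ZZ:
:::Z
::Z:
step 5: Z:ZZ
Z:Z:
Z:ZZ
ZZZ:
:::Z
::Z:
step 6: Z:ZZ
Z:Z:
Z:ZZ
ZZ::
:ZZ:
::::
step 7: Z:ZZ
Z:Z:
Z:ZZ
ZZ::
::Z:
ZZZ:
step 8: Z:ZZ
Z:Z:
Z:ZZ
ZZ::
Z:Z:
::Z:
step 9: Z::Z
ZZ:Z
Z::Z
ZZ::
Z:Z:
::Z:
step 10: Z::Z
:Z:Z
:Z:Z
:Z::
Z:Z:
::Z:
step 11: Z:Z:
:Z::
:Z:Z
:Z::
Z:Z:
::Z:
step 12: Z:Z:
:Z::
ZZ:Z
Z:::
::Z:
::Z:
step 13: ZZ:Z
:ZZ:
ZZ:Z
Z:::
::Z:
::Z:
step 14: ::ZZ
::Z:
ZZ:Z
Z:::
::Z:
::Z:
step 15: ::ZZ
::Z:
ZZ:Z
::::
ZZZ:
Z:Z:
step 16: ::ZZ
::Z:
ZZ:Z
:::Z
ZZ:Z
Z:ZZ

13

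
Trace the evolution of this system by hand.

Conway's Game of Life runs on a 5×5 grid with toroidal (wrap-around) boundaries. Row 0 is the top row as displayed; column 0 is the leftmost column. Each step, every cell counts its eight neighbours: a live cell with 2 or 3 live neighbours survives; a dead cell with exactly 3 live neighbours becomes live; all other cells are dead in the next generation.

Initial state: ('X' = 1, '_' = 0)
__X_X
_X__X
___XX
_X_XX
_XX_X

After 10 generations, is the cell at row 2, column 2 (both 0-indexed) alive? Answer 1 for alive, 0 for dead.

t=0: __X_X
_X__X
___XX
_X_XX
_XX_X
t=1: __X_X
__X_X
_____
_X___
_X__X
t=2: _XX_X
_____
_____
X____
_XXX_
t=3: XX___
_____
_____
_XX__
___XX
t=4: X___X
_____
_____
__XX_
___XX
t=5: X__XX
_____
_____
__XXX
X_X__
t=6: XX_XX
____X
___X_
_XXXX
X_X__
t=7: _XXX_
__X__
X____
XX__X
_____
t=8: _XXX_
__XX_
X___X
XX__X
___XX
t=9: _X___
X____
__X__
_X___
_____
t=10: _____
_X___
_X___
_____
_____

0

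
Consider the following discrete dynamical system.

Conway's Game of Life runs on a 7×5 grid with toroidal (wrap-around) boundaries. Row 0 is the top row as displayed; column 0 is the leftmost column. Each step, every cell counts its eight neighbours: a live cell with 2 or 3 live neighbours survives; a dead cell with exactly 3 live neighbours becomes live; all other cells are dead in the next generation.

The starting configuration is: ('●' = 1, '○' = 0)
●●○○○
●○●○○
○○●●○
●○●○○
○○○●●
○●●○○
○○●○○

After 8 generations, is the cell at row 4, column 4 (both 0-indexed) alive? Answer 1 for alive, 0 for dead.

0

t=0: ●●○○○
●○●○○
○○●●○
●○●○○
○○○●●
○●●○○
○○●○○
t=1: ●○●○○
●○●●●
○○●●●
○●●○○
●○○●●
○●●○○
●○●○○
t=2: ●○●○○
●○○○○
○○○○○
○●○○○
●○○●●
○○●○○
●○●●○
t=3: ●○●●○
○●○○○
○○○○○
●○○○●
●●●●●
●○●○○
○○●●●
t=4: ●○○○○
○●●○○
●○○○○
○○●○○
○○●○○
○○○○○
●○○○○
t=5: ●○○○○
●●○○○
○○●○○
○●○○○
○○○○○
○○○○○
○○○○○
t=6: ●●○○○
●●○○○
●○●○○
○○○○○
○○○○○
○○○○○
○○○○○
t=7: ●●○○○
○○●○●
●○○○○
○○○○○
○○○○○
○○○○○
○○○○○
t=8: ●●○○○
○○○○●
○○○○○
○○○○○
○○○○○
○○○○○
○○○○○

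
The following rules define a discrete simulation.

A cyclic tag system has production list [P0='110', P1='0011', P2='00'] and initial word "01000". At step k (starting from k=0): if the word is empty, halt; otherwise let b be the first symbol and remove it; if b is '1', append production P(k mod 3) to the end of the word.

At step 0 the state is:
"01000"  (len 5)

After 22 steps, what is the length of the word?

gen 0: "01000"  (len 5)
gen 1: "1000"  (len 4)
gen 2: "0000011"  (len 7)
gen 3: "000011"  (len 6)
gen 4: "00011"  (len 5)
gen 5: "0011"  (len 4)
gen 6: "011"  (len 3)
gen 7: "11"  (len 2)
gen 8: "10011"  (len 5)
gen 9: "001100"  (len 6)
gen 10: "01100"  (len 5)
gen 11: "1100"  (len 4)
gen 12: "10000"  (len 5)
gen 13: "0000110"  (len 7)
gen 14: "000110"  (len 6)
gen 15: "00110"  (len 5)
gen 16: "0110"  (len 4)
gen 17: "110"  (len 3)
gen 18: "1000"  (len 4)
gen 19: "000110"  (len 6)
gen 20: "00110"  (len 5)
gen 21: "0110"  (len 4)
gen 22: "110"  (len 3)

3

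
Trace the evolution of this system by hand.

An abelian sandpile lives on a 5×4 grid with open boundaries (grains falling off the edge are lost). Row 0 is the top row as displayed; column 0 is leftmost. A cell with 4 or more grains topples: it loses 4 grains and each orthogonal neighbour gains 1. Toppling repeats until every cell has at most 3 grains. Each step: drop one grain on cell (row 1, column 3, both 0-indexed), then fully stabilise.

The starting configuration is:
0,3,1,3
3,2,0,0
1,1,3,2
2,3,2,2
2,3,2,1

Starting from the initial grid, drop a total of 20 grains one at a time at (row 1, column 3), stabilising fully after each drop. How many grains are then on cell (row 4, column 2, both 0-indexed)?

k=0  0,3,1,3
3,2,0,0
1,1,3,2
2,3,2,2
2,3,2,1
k=1  0,3,1,3
3,2,0,1
1,1,3,2
2,3,2,2
2,3,2,1
k=2  0,3,1,3
3,2,0,2
1,1,3,2
2,3,2,2
2,3,2,1
k=3  0,3,1,3
3,2,0,3
1,1,3,2
2,3,2,2
2,3,2,1
k=4  0,3,2,0
3,2,1,1
1,1,3,3
2,3,2,2
2,3,2,1
k=5  0,3,2,0
3,2,1,2
1,1,3,3
2,3,2,2
2,3,2,1
k=6  0,3,2,0
3,2,1,3
1,1,3,3
2,3,2,2
2,3,2,1
k=7  0,3,2,1
3,2,3,1
1,2,0,1
2,3,3,3
2,3,2,1
k=8  0,3,2,1
3,2,3,2
1,2,0,1
2,3,3,3
2,3,2,1
k=9  0,3,2,1
3,2,3,3
1,2,0,1
2,3,3,3
2,3,2,1
k=10  0,3,3,2
3,3,0,1
1,2,1,2
2,3,3,3
2,3,2,1
k=11  0,3,3,2
3,3,0,2
1,2,1,2
2,3,3,3
2,3,2,1
k=12  0,3,3,2
3,3,0,3
1,2,1,2
2,3,3,3
2,3,2,1
k=13  0,3,3,3
3,3,1,0
1,2,1,3
2,3,3,3
2,3,2,1
k=14  0,3,3,3
3,3,1,1
1,2,1,3
2,3,3,3
2,3,2,1
k=15  0,3,3,3
3,3,1,2
1,2,1,3
2,3,3,3
2,3,2,1
k=16  0,3,3,3
3,3,1,3
1,2,1,3
2,3,3,3
2,3,2,1
k=17  2,1,2,1
0,3,1,3
3,1,1,2
3,2,3,1
3,1,0,3
k=18  2,1,2,2
0,3,2,0
3,1,1,3
3,2,3,1
3,1,0,3
k=19  2,1,2,2
0,3,2,1
3,1,1,3
3,2,3,1
3,1,0,3
k=20  2,1,2,2
0,3,2,2
3,1,1,3
3,2,3,1
3,1,0,3

0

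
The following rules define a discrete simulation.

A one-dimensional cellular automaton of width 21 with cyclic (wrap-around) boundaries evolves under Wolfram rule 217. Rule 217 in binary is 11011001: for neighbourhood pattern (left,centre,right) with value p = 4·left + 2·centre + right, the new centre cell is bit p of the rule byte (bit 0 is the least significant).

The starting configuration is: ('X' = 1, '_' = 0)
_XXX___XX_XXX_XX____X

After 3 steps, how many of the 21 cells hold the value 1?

[0] _XXX___XX_XXX_XX____X
[1] _XXXXX_XX_XXX_XXXXX__
[2] _XXXXX_XX_XXX_XXXXXXX
[3] _XXXXX_XX_XXX_XXXXXXX

17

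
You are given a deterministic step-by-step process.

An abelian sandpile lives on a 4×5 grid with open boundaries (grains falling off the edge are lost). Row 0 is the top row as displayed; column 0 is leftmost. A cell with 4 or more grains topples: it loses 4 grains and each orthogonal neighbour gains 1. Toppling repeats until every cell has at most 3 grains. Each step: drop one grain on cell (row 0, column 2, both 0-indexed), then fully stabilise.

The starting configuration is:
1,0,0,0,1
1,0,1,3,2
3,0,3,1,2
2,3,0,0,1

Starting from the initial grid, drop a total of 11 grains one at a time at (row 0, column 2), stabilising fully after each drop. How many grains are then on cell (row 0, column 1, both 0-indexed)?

gen 0: 1,0,0,0,1
1,0,1,3,2
3,0,3,1,2
2,3,0,0,1
gen 1: 1,0,1,0,1
1,0,1,3,2
3,0,3,1,2
2,3,0,0,1
gen 2: 1,0,2,0,1
1,0,1,3,2
3,0,3,1,2
2,3,0,0,1
gen 3: 1,0,3,0,1
1,0,1,3,2
3,0,3,1,2
2,3,0,0,1
gen 4: 1,1,0,1,1
1,0,2,3,2
3,0,3,1,2
2,3,0,0,1
gen 5: 1,1,1,1,1
1,0,2,3,2
3,0,3,1,2
2,3,0,0,1
gen 6: 1,1,2,1,1
1,0,2,3,2
3,0,3,1,2
2,3,0,0,1
gen 7: 1,1,3,1,1
1,0,2,3,2
3,0,3,1,2
2,3,0,0,1
gen 8: 1,2,0,2,1
1,0,3,3,2
3,0,3,1,2
2,3,0,0,1
gen 9: 1,2,1,2,1
1,0,3,3,2
3,0,3,1,2
2,3,0,0,1
gen 10: 1,2,2,2,1
1,0,3,3,2
3,0,3,1,2
2,3,0,0,1
gen 11: 1,2,3,2,1
1,0,3,3,2
3,0,3,1,2
2,3,0,0,1

2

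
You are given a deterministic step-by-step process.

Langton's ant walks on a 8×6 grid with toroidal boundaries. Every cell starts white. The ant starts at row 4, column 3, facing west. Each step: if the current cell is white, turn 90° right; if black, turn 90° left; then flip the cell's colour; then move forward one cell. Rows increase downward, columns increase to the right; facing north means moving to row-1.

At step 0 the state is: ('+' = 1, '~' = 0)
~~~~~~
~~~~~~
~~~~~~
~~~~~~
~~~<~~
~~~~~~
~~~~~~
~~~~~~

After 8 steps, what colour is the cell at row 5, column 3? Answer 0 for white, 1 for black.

1

step 0: ~~~~~~
~~~~~~
~~~~~~
~~~~~~
~~~<~~
~~~~~~
~~~~~~
~~~~~~
step 1: ~~~~~~
~~~~~~
~~~~~~
~~~^~~
~~~+~~
~~~~~~
~~~~~~
~~~~~~
step 2: ~~~~~~
~~~~~~
~~~~~~
~~~+>~
~~~+~~
~~~~~~
~~~~~~
~~~~~~
step 3: ~~~~~~
~~~~~~
~~~~~~
~~~++~
~~~+v~
~~~~~~
~~~~~~
~~~~~~
step 4: ~~~~~~
~~~~~~
~~~~~~
~~~++~
~~~<+~
~~~~~~
~~~~~~
~~~~~~
step 5: ~~~~~~
~~~~~~
~~~~~~
~~~++~
~~~~+~
~~~v~~
~~~~~~
~~~~~~
step 6: ~~~~~~
~~~~~~
~~~~~~
~~~++~
~~~~+~
~~<+~~
~~~~~~
~~~~~~
step 7: ~~~~~~
~~~~~~
~~~~~~
~~~++~
~~^~+~
~~++~~
~~~~~~
~~~~~~
step 8: ~~~~~~
~~~~~~
~~~~~~
~~~++~
~~+>+~
~~++~~
~~~~~~
~~~~~~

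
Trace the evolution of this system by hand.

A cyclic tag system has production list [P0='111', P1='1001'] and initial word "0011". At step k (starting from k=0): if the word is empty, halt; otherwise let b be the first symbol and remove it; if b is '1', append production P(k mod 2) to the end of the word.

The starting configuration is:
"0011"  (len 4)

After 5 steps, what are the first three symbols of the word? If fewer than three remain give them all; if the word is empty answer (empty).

111

k=0  "0011"  (len 4)
k=1  "011"  (len 3)
k=2  "11"  (len 2)
k=3  "1111"  (len 4)
k=4  "1111001"  (len 7)
k=5  "111001111"  (len 9)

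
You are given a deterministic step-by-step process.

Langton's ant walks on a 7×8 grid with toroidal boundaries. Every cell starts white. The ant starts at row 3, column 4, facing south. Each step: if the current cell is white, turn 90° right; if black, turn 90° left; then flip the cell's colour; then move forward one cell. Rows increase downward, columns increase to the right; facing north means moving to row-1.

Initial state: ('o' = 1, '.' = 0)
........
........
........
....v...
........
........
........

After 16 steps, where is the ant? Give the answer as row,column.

[0] ........
........
........
....v...
........
........
........
[1] ........
........
........
...<o...
........
........
........
[2] ........
........
...^....
...oo...
........
........
........
[3] ........
........
...o>...
...oo...
........
........
........
[4] ........
........
...oo...
...ov...
........
........
........
[5] ........
........
...oo...
...o.>..
........
........
........
[6] ........
........
...oo...
...o.o..
.....v..
........
........
[7] ........
........
...oo...
...o.o..
....<o..
........
........
[8] ........
........
...oo...
...o^o..
....oo..
........
........
[9] ........
........
...oo...
...oo>..
....oo..
........
........
[10] ........
........
...oo^..
...oo...
....oo..
........
........
[11] ........
........
...ooo>.
...oo...
....oo..
........
........
[12] ........
........
...oooo.
...oo.v.
....oo..
........
........
[13] ........
........
...oooo.
...oo<o.
....oo..
........
........
[14] ........
........
...oo^o.
...oooo.
....oo..
........
........
[15] ........
........
...o<.o.
...oooo.
....oo..
........
........
[16] ........
........
...o..o.
...ovoo.
....oo..
........
........

3,4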